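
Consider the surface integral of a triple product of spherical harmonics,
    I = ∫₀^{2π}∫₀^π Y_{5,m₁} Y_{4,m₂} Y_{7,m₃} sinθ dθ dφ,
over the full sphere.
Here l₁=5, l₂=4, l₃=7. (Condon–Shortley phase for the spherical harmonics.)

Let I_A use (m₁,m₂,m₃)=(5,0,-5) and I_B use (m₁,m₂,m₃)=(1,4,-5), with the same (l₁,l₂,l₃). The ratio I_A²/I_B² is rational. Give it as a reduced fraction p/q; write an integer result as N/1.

675/784

Same 5,4,7: normalisation and zero-m 3j drop out of the ratio.
A: Δ: 2! 8! 6! / 17! → 1/6126120; sum: t=0:+1/3870720 = 1/3870720; 3j²(5 4 7; 5 0 -5) = Δ·Π!·Σ² = 135/6188  (sign +1)
B: Δ: 2! 8! 6! / 17! → 1/6126120; sum: t=2:+1/2073600 = 1/2073600; 3j²(5 4 7; 1 4 -5) = Δ·Π!·Σ² = 28/1105  (sign +1)
I_A²/I_B² = (135/6188)/(28/1105) = 675/784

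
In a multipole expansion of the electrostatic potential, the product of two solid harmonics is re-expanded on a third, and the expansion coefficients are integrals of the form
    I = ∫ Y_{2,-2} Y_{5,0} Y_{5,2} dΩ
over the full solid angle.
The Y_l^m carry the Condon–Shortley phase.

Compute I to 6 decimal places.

-0.191372

Rules hold: Σm=0, L=12 even, 3≤5≤7.
N = 5·11·11 = 605
Δ = 2!·2!·8!/13! = 1/38610
Racah Σ t=0..2: t=0:+1/2880 t=1:−1/576 t=2:+1/2880 = -1/960
⇒ 3j(2 5 5; 0 0 0)² = 10/429, sgn +1
Racah Σ t=2..2: t=2:+1/2880 = 1/2880
⇒ 3j(2 5 5; -2 0 2)² = 14/429, sgn -1
4πI² = N·(3j₀)²·(3jₘ)² = 700/1521
I = -1·√(0.460224/4π) = -0.19137248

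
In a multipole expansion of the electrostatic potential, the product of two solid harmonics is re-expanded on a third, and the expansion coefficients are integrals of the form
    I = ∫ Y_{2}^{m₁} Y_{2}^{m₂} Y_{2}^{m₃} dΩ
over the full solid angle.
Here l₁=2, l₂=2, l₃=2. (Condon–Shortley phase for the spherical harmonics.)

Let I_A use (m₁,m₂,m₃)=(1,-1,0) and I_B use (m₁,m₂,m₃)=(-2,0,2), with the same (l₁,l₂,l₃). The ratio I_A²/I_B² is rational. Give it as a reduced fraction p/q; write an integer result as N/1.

l's match ⇒ only the (l;m) 3-j factors differ between A and B.
A: triangle coeff Δ(2,2,2) = 1/630; Σ_t [0,1]: t=0:+1/2 t=1:−1/4 = 1/4; (3j)²=1/70 [(2 2 2; 1 -1 0)], sign=+1
B: triangle coeff Δ(2,2,2) = 1/630; Σ_t [2,2]: t=2:+1/8 = 1/8; (3j)²=2/35 [(2 2 2; -2 0 2)], sign=+1
I_A²/I_B² = (1/70)/(2/35) = 1/4

1/4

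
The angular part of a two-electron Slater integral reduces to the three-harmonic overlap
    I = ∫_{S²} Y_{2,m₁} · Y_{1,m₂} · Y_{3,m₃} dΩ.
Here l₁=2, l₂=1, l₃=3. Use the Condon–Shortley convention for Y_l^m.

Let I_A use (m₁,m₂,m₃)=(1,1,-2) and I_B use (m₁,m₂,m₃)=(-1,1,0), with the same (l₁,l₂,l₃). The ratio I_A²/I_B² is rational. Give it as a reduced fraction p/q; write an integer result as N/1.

10/3

Shared (l₁,l₂,l₃)=(2,1,3): N and (l;000)² cancel in I_A²/I_B².
A: Δ = 0!·4!·2!/7! = 1/105; Racah Σ t=0..0: t=0:+1/12 = 1/12; ⇒ 3j(2 1 3; 1 1 -2)² = 2/21, sgn -1
B: Δ = 0!·4!·2!/7! = 1/105; Racah Σ t=0..0: t=0:+1/12 = 1/12; ⇒ 3j(2 1 3; -1 1 0)² = 1/35, sgn -1
I_A²/I_B² = (2/21)/(1/35) = 10/3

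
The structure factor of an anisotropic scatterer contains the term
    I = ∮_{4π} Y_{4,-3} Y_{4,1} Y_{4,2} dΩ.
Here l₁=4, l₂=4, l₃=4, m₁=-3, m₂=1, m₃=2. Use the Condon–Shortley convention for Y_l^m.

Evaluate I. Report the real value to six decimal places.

-0.063661

Rules hold: Σm=0, L=12 even, 0≤4≤8.
N = 9·9·9 = 729
Δ = 4!·4!·4!/13! = 1/450450
Racah Σ t=0..4: t=0:+1/13824 t=1:−1/216 t=2:+1/64 t=3:−1/216 t=4:+1/13824 = 5/768
⇒ 3j(4 4 4; 0 0 0)² = 18/1001, sgn +1
Racah Σ t=3..4: t=3:−1/576 t=4:+1/864 = -1/1728
⇒ 3j(4 4 4; -3 1 2)² = 5/1287, sgn -1
4πI² = N·(3j₀)²·(3jₘ)² = 7290/143143
I = -1·√(0.0509281/4π) = -0.06366105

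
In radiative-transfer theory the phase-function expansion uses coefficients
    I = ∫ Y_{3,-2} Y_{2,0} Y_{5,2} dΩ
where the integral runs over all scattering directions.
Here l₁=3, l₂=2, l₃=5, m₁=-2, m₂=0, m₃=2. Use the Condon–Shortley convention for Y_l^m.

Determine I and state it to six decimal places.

0.190188

Rules hold: Σm=0, L=10 even, 1≤5≤5.
N = 7·5·11 = 385
Δ = 0!·6!·4!/11! = 1/2310
Racah Σ t=0..0: t=0:+1/144 = 1/144
⇒ 3j(3 2 5; 0 0 0)² = 10/231, sgn -1
Racah Σ t=0..0: t=0:+1/480 = 1/480
⇒ 3j(3 2 5; -2 0 2)² = 3/110, sgn -1
4πI² = N·(3j₀)²·(3jₘ)² = 5/11
I = +1·√(0.454545/4π) = 0.19018827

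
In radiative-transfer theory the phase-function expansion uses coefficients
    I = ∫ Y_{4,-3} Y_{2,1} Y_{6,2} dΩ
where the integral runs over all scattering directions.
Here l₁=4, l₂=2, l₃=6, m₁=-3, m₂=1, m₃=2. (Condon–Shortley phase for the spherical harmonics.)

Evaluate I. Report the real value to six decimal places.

0.089969

Checks pass: Σm=0; 12 even; l₃=6∈[2,6].
(2·4+1)(2·2+1)(2·6+1) = 585
Δ: 0! 8! 4! / 13! → 1/6435
sum: t=0:+1/2304 = 1/2304
3j²(4 2 6; 0 0 0) = Δ·Π!·Σ² = 5/143  (sign +1)
sum: t=0:+1/30240 = 1/30240
3j²(4 2 6; -3 1 2) = Δ·Π!·Σ² = 32/6435  (sign +1)
combine: 4πI² = 585·5/143·32/6435 = 160/1573
take √, sign +1: I = 0.08996855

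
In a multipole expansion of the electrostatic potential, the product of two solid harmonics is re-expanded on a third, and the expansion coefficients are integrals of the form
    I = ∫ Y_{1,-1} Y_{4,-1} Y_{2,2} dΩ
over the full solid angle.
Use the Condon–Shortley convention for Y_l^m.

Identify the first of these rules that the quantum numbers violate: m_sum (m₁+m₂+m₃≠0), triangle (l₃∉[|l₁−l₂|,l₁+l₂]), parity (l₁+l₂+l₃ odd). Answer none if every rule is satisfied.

m₁+m₂+m₃ = -1 − 1 + 2 = 0  ✓
triangle: |1−4|=3 ≤ l₃=2 ≤ 1+4=5  ✗
parity: l₁+l₂+l₃ = 7 is odd

triangle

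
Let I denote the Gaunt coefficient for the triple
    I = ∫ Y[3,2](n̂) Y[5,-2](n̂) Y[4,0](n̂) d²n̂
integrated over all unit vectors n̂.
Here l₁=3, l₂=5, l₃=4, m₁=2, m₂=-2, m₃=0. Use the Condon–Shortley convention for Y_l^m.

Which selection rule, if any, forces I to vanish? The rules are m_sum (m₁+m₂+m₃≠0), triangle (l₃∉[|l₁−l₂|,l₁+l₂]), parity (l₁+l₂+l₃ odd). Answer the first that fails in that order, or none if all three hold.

Σmᵢ = 0  ✓
l₃∈[|l₁−l₂|,l₁+l₂]=[2,8], have l₃=4  ✓
Σlᵢ = 12 ⇒ even  ✓

none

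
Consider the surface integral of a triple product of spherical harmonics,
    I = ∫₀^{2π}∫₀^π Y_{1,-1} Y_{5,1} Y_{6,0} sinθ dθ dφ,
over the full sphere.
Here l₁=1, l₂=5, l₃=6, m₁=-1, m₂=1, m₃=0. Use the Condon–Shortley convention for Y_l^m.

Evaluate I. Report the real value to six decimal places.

Checks pass: Σm=0; 12 even; l₃=6∈[4,6].
(2·1+1)(2·5+1)(2·6+1) = 429
Δ: 0! 2! 10! / 13! → 1/858
sum: t=0:+1/14400 = 1/14400
3j²(1 5 6; 0 0 0) = Δ·Π!·Σ² = 6/143  (sign +1)
sum: t=0:+1/34560 = 1/34560
3j²(1 5 6; -1 1 0) = Δ·Π!·Σ² = 5/286  (sign +1)
combine: 4πI² = 429·6/143·5/286 = 45/143
take √, sign +1: I = 0.15824621

0.158246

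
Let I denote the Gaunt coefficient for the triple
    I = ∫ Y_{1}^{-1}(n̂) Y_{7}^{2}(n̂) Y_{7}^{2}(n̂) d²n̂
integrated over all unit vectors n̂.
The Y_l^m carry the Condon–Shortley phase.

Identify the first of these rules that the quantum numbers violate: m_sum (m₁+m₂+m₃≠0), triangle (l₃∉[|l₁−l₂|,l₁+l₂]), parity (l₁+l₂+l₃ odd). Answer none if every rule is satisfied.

m_sum

Σmᵢ = 3  ✗
l₃∈[|l₁−l₂|,l₁+l₂]=[6,8], have l₃=7
Σlᵢ = 15 ⇒ odd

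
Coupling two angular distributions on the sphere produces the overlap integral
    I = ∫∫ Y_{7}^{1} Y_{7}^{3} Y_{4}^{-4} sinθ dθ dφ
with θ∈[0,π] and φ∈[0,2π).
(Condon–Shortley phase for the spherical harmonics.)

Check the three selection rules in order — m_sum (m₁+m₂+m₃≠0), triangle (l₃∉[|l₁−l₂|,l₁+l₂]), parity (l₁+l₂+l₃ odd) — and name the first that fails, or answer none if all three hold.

azimuthal sum: 1 + 3 − 4 = 0  ✓
0 ≤ 4 ≤ 14 (triangle on l)  ✓
L = 7 + 7 + 4 = 18 (even)  ✓

none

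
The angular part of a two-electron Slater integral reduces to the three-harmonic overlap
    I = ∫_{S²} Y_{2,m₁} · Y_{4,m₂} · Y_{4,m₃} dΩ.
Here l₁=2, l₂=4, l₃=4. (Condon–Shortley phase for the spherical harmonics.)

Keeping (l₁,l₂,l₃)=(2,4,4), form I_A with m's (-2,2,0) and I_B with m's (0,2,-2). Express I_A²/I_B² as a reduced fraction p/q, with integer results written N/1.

Same 2,4,4: normalisation and zero-m 3j drop out of the ratio.
A: Δ: 2! 2! 6! / 11! → 1/13860; sum: t=2:+1/192 = 1/192; 3j²(2 4 4; -2 2 0) = Δ·Π!·Σ² = 3/77  (sign +1)
B: Δ: 2! 2! 6! / 11! → 1/13860; sum: t=0:+1/2880 t=1:−1/120 t=2:+1/192 = -1/360; 3j²(2 4 4; 0 2 -2) = Δ·Π!·Σ² = 16/3465  (sign -1)
I_A²/I_B² = (3/77)/(16/3465) = 135/16

135/16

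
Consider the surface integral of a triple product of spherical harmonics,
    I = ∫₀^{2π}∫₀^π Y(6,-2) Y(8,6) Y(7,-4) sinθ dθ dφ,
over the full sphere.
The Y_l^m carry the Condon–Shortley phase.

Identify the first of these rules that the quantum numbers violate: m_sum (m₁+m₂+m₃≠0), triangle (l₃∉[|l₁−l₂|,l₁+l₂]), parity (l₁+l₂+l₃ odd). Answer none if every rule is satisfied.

parity

azimuthal sum: -2 + 6 − 4 = 0  ✓
2 ≤ 7 ≤ 14 (triangle on l)  ✓
L = 6 + 8 + 7 = 21 (odd)  ✗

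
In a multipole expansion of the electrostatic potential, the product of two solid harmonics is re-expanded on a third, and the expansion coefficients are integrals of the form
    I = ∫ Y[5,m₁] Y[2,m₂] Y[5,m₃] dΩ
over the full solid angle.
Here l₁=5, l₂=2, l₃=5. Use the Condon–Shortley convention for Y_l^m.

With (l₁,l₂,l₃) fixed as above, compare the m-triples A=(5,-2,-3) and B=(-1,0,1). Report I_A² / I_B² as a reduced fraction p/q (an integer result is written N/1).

10/27

Same 5,2,5: normalisation and zero-m 3j drop out of the ratio.
A: Δ: 2! 8! 2! / 13! → 1/38610; sum: t=0:+1/161280 = 1/161280; 3j²(5 2 5; 5 -2 -3) = Δ·Π!·Σ² = 1/143  (sign +1)
B: Δ: 2! 8! 2! / 13! → 1/38610; sum: t=0:+1/5760 t=1:−1/720 t=2:+1/2304 = -1/1280; 3j²(5 2 5; -1 0 1) = Δ·Π!·Σ² = 27/1430  (sign -1)
I_A²/I_B² = (1/143)/(27/1430) = 10/27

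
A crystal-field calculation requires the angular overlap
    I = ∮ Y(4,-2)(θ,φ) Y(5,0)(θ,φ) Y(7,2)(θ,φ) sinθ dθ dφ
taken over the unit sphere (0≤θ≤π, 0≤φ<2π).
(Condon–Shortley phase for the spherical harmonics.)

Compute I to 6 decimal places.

-0.014400

m-sum 0 ✓  L=16 even ✓  1≤7≤9 ✓
Π(2lᵢ+1) = 9×11×15 = 1485
triangle coeff Δ(4,5,7) = 1/6126120
Σ_t [0,2]: t=0:+1/69120 t=1:−1/20736 t=2:+1/69120 = -1/51840
(3j)²=280/21879 [(4 5 7; 0 0 0)], sign=+1
Σ_t [0,2]: t=0:+1/1036800 t=1:−1/69120 t=2:+1/69120 = 1/1036800
(3j)²=1/7293 [(4 5 7; -2 0 2)], sign=-1
⇒ 4πI² = 1400/537251
I = (-1)√(1400/537251/(4π)) = -0.01440026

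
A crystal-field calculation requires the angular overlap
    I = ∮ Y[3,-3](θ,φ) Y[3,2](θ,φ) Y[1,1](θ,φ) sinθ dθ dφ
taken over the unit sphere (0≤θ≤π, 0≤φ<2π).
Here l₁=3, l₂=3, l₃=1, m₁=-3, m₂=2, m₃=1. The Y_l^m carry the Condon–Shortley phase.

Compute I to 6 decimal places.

L=7 odd ⇒ parity kills the (l;000) factor ⇒ I = 0

0.000000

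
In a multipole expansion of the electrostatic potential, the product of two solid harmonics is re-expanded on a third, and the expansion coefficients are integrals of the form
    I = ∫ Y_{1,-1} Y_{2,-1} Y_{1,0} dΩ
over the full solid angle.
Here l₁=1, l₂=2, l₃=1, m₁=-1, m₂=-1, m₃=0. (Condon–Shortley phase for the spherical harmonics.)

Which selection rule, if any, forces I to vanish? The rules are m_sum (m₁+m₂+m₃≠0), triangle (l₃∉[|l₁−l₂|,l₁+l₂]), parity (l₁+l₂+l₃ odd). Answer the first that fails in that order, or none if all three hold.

m₁+m₂+m₃ = -1 − 1 + 0 = -2  ✗
triangle: |1−2|=1 ≤ l₃=1 ≤ 1+2=3
parity: l₁+l₂+l₃ = 4 is even

m_sum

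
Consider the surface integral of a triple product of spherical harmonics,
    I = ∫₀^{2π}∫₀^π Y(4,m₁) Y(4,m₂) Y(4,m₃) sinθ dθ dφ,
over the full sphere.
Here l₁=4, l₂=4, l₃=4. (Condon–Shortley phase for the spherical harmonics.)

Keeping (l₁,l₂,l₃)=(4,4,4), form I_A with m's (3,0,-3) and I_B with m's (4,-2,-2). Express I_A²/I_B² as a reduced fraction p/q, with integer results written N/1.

7/10

l's match ⇒ only the (l;m) 3-j factors differ between A and B.
A: triangle coeff Δ(4,4,4) = 1/450450; Σ_t [0,1]: t=0:+1/3456 t=1:−1/864 = -1/1152; (3j)²=7/286 [(4 4 4; 3 0 -3)], sign=+1
B: triangle coeff Δ(4,4,4) = 1/450450; Σ_t [0,0]: t=0:+1/2304 = 1/2304; (3j)²=5/143 [(4 4 4; 4 -2 -2)], sign=+1
I_A²/I_B² = (7/286)/(5/143) = 7/10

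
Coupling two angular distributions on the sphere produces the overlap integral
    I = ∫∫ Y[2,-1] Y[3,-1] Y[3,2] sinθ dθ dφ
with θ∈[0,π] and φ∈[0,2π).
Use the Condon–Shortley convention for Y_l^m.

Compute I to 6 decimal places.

0.162868

Rules hold: Σm=0, L=8 even, 1≤3≤5.
N = 5·7·7 = 245
Δ = 2!·2!·4!/9! = 1/3780
Racah Σ t=0..2: t=0:+1/24 t=1:−1/4 t=2:+1/24 = -1/6
⇒ 3j(2 3 3; 0 0 0)² = 4/105, sgn +1
Racah Σ t=1..2: t=1:−1/12 t=2:+1/48 = -1/16
⇒ 3j(2 3 3; -1 -1 2)² = 1/28, sgn +1
4πI² = N·(3j₀)²·(3jₘ)² = 1/3
I = +1·√(0.333333/4π) = 0.16286750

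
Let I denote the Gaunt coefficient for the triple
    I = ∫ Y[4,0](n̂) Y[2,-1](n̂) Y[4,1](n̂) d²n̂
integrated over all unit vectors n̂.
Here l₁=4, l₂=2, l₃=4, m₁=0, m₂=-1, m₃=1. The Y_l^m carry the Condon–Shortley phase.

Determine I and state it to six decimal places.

Checks pass: Σm=0; 10 even; l₃=4∈[2,6].
(2·4+1)(2·2+1)(2·4+1) = 405
Δ: 2! 6! 2! / 11! → 1/13860
sum: t=0:+1/192 t=1:−1/36 t=2:+1/192 = -5/288
3j²(4 2 4; 0 0 0) = Δ·Π!·Σ² = 20/693  (sign -1)
sum: t=0:+1/96 t=1:−1/72 = -1/288
3j²(4 2 4; 0 -1 1) = Δ·Π!·Σ² = 1/462  (sign +1)
combine: 4πI² = 405·20/693·1/462 = 150/5929
take √, sign -1: I = -0.04486937

-0.044869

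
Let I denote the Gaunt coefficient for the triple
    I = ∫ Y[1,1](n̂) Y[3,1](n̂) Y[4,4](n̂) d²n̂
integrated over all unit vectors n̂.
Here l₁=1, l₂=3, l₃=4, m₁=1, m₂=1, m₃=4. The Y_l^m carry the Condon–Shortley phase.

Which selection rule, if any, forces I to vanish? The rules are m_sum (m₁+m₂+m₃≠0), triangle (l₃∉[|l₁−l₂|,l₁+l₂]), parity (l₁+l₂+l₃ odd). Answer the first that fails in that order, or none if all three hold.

m_sum

m₁+m₂+m₃ = 1 + 1 + 4 = 6  ✗
triangle: |1−3|=2 ≤ l₃=4 ≤ 1+3=4
parity: l₁+l₂+l₃ = 8 is even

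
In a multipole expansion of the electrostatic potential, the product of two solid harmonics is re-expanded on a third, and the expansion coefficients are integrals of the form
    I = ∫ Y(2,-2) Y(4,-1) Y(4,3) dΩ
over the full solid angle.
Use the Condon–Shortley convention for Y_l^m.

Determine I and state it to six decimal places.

m-sum 0 ✓  L=10 even ✓  2≤4≤6 ✓
Π(2lᵢ+1) = 5×9×9 = 405
triangle coeff Δ(2,4,4) = 1/13860
Σ_t [0,2]: t=0:+1/192 t=1:−1/36 t=2:+1/192 = -5/288
(3j)²=20/693 [(2 4 4; 0 0 0)], sign=-1
Σ_t [2,2]: t=2:+1/480 = 1/480
(3j)²=3/110 [(2 4 4; -2 -1 3)], sign=-1
⇒ 4πI² = 270/847
I = (+1)√(270/847/(4π)) = 0.15927046

0.159270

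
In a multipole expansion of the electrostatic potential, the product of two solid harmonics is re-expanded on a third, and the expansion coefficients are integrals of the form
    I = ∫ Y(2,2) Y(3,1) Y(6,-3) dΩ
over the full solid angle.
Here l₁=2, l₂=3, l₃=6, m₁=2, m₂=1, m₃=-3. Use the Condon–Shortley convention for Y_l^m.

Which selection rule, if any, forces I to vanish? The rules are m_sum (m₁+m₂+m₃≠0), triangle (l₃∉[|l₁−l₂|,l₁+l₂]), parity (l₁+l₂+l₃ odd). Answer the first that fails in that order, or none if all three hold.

azimuthal sum: 2 + 1 − 3 = 0  ✓
1 ≤ 6 ≤ 5 (triangle on l)  ✗
L = 2 + 3 + 6 = 11 (odd)

triangle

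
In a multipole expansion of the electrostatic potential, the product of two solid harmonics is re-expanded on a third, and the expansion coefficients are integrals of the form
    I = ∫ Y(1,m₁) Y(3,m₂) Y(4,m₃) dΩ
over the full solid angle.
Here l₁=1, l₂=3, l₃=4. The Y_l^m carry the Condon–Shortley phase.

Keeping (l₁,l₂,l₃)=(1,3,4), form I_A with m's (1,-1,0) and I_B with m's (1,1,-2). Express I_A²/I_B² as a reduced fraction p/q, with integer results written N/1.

2/5

Same 1,3,4: normalisation and zero-m 3j drop out of the ratio.
A: Δ: 0! 2! 6! / 9! → 1/252; sum: t=0:+1/96 = 1/96; 3j²(1 3 4; 1 -1 0) = Δ·Π!·Σ² = 1/42  (sign +1)
B: Δ: 0! 2! 6! / 9! → 1/252; sum: t=0:+1/96 = 1/96; 3j²(1 3 4; 1 1 -2) = Δ·Π!·Σ² = 5/84  (sign +1)
I_A²/I_B² = (1/42)/(5/84) = 2/5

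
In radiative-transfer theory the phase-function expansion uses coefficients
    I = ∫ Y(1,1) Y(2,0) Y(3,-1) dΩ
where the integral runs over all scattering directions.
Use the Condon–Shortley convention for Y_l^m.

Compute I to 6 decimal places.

-0.202301

Checks pass: Σm=0; 6 even; l₃=3∈[1,3].
(2·1+1)(2·2+1)(2·3+1) = 105
Δ: 0! 2! 4! / 7! → 1/105
sum: t=0:+1/4 = 1/4
3j²(1 2 3; 0 0 0) = Δ·Π!·Σ² = 3/35  (sign -1)
sum: t=0:+1/8 = 1/8
3j²(1 2 3; 1 0 -1) = Δ·Π!·Σ² = 2/35  (sign +1)
combine: 4πI² = 105·3/35·2/35 = 18/35
take √, sign -1: I = -0.20230066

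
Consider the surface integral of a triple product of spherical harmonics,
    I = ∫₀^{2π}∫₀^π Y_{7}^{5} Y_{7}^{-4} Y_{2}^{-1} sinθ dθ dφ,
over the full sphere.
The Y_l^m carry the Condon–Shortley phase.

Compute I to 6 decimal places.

Checks pass: Σm=0; 16 even; l₃=2∈[0,14].
(2·7+1)(2·7+1)(2·2+1) = 1125
Δ: 12! 2! 2! / 17! → 1/185640
sum: t=5:−1/2419200 t=6:+1/518400 t=7:−1/2419200 = 1/907200
3j²(7 7 2; 0 0 0) = Δ·Π!·Σ² = 56/3315  (sign +1)
sum: t=1:−1/79833600 t=2:+1/14515200 = 1/17740800
3j²(7 7 2; 5 -4 -1) = Δ·Π!·Σ² = 729/30940  (sign -1)
combine: 4πI² = 1125·56/3315·729/30940 = 21870/48841
take √, sign -1: I = -0.18876748

-0.188767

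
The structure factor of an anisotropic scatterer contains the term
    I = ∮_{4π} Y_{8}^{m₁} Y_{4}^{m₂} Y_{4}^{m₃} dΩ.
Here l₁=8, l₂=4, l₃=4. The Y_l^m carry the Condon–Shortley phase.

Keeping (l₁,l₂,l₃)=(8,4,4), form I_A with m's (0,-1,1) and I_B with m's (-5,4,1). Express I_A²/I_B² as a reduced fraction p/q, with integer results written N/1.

l's match ⇒ only the (l;m) 3-j factors differ between A and B.
A: triangle coeff Δ(8,4,4) = 1/218790; Σ_t [3,3]: t=3:−1/518400 = -1/518400; (3j)²=1568/109395 [(8 4 4; 0 -1 1)], sign=+1
B: triangle coeff Δ(8,4,4) = 1/218790; Σ_t [8,8]: t=8:+1/29030400 = 1/29030400; (3j)²=1/170 [(8 4 4; -5 4 1)], sign=-1
I_A²/I_B² = (1568/109395)/(1/170) = 3136/1287

3136/1287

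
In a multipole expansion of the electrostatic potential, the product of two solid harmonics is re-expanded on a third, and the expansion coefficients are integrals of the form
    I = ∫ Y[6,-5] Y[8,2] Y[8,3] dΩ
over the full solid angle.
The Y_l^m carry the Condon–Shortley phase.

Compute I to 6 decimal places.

-0.034809

m-sum 0 ✓  L=22 even ✓  2≤8≤14 ✓
Π(2lᵢ+1) = 13×17×17 = 3757
triangle coeff Δ(6,8,8) = 1/13742520792
Σ_t [0,6]: t=0:+1/41803776000 t=1:−1/435456000 t=2:+1/39813120 t=3:−1/18662400 t=4:+1/39813120 t=5:−1/435456000 t=6:+1/41803776000 = -11/1393459200
(3j)²=600/96577 [(6 8 8; 0 0 0)], sign=-1
Σ_t [5,6]: t=5:−1/1244160000 t=6:+1/1492992000 = -1/7464960000
(3j)²=63/96577 [(6 8 8; -5 2 3)], sign=+1
⇒ 4πI² = 37800/2482597
I = (-1)√(37800/2482597/(4π)) = -0.03480870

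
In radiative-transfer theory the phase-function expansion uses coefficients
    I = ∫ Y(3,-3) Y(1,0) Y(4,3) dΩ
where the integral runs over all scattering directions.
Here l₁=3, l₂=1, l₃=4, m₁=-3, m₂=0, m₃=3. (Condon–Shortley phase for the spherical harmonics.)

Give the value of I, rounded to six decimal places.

Checks pass: Σm=0; 8 even; l₃=4∈[2,4].
(2·3+1)(2·1+1)(2·4+1) = 189
Δ: 0! 6! 2! / 9! → 1/252
sum: t=0:+1/36 = 1/36
3j²(3 1 4; 0 0 0) = Δ·Π!·Σ² = 4/63  (sign +1)
sum: t=0:+1/720 = 1/720
3j²(3 1 4; -3 0 3) = Δ·Π!·Σ² = 1/36  (sign -1)
combine: 4πI² = 189·4/63·1/36 = 1/3
take √, sign -1: I = -0.16286750

-0.162868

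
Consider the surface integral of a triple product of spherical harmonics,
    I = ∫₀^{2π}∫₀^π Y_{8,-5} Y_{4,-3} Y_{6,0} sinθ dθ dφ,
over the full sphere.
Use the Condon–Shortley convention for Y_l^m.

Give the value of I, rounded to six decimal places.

m-sum = -5 − 3 + 0 = -8 ≠ 0 ⇒ I = 0

0.000000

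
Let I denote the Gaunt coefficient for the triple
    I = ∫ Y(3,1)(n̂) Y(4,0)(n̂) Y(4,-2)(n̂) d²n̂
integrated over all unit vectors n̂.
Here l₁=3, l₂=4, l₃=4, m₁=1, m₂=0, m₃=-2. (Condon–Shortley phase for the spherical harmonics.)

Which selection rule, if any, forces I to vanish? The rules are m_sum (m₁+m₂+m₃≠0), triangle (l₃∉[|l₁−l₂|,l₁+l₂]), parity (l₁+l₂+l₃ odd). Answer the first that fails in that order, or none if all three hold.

m_sum

Σmᵢ = -1  ✗
l₃∈[|l₁−l₂|,l₁+l₂]=[1,7], have l₃=4
Σlᵢ = 11 ⇒ odd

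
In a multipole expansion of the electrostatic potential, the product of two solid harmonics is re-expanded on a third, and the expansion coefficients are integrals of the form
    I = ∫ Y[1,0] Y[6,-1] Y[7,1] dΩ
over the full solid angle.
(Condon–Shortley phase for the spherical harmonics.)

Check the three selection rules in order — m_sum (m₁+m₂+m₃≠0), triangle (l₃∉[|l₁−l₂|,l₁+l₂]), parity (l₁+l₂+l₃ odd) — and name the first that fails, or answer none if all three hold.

azimuthal sum: 0 − 1 + 1 = 0  ✓
5 ≤ 7 ≤ 7 (triangle on l)  ✓
L = 1 + 6 + 7 = 14 (even)  ✓

none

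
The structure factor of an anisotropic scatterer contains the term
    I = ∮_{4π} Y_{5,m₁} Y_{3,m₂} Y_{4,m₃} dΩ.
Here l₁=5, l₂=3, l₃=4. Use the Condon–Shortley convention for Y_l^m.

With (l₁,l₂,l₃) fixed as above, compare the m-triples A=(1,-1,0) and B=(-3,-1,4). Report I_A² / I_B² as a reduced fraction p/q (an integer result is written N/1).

605/2352

Shared (l₁,l₂,l₃)=(5,3,4): N and (l;000)² cancel in I_A²/I_B².
A: Δ = 4!·6!·2!/13! = 1/180180; Racah Σ t=0..2: t=0:+1/2304 t=1:−1/216 t=2:+1/384 = -11/6912; ⇒ 3j(5 3 4; 1 -1 0)² = 11/1638, sgn -1
B: Δ = 4!·6!·2!/13! = 1/180180; Racah Σ t=2..2: t=2:+1/5760 = 1/5760; ⇒ 3j(5 3 4; -3 -1 4)² = 56/2145, sgn +1
I_A²/I_B² = (11/1638)/(56/2145) = 605/2352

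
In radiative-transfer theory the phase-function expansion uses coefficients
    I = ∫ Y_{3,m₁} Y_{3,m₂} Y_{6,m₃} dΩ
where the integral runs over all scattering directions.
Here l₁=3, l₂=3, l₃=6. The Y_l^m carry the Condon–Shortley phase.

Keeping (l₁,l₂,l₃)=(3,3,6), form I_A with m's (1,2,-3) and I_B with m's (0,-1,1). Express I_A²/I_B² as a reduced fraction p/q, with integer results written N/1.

Same 3,3,6: normalisation and zero-m 3j drop out of the ratio.
A: Δ: 0! 6! 6! / 13! → 1/12012; sum: t=0:+1/5760 = 1/5760; 3j²(3 3 6; 1 2 -3) = Δ·Π!·Σ² = 9/286  (sign -1)
B: Δ: 0! 6! 6! / 13! → 1/12012; sum: t=0:+1/1728 = 1/1728; 3j²(3 3 6; 0 -1 1) = Δ·Π!·Σ² = 25/858  (sign -1)
I_A²/I_B² = (9/286)/(25/858) = 27/25

27/25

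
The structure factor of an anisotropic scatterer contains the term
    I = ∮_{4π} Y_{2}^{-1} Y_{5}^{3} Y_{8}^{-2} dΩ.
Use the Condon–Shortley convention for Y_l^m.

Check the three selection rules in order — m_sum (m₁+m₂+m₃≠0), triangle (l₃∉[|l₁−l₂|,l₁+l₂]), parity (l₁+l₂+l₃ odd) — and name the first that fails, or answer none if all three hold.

triangle

Σmᵢ = 0  ✓
l₃∈[|l₁−l₂|,l₁+l₂]=[3,7], have l₃=8  ✗
Σlᵢ = 15 ⇒ odd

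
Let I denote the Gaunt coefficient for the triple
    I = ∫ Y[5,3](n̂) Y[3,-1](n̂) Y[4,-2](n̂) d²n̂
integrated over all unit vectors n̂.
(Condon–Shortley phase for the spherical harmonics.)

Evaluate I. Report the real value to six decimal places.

m-sum 0 ✓  L=12 even ✓  2≤4≤8 ✓
Π(2lᵢ+1) = 11×7×9 = 693
triangle coeff Δ(5,3,4) = 1/180180
Σ_t [1,3]: t=1:−1/576 t=2:+1/144 t=3:−1/576 = 1/288
(3j)²=20/1001 [(5 3 4; 0 0 0)], sign=+1
Σ_t [0,2]: t=0:+1/2304 t=1:−1/720 t=2:+1/5760 = -1/1280
(3j)²=27/1430 [(5 3 4; 3 -1 -2)], sign=-1
⇒ 4πI² = 486/1859
I = (-1)√(486/1859/(4π)) = -0.14423595

-0.144236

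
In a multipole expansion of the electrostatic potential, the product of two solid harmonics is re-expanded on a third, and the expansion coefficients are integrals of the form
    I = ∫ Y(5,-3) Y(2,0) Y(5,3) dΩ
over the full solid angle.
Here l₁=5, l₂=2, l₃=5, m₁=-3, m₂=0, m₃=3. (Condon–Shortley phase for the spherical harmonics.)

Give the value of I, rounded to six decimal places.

Checks pass: Σm=0; 12 even; l₃=5∈[3,7].
(2·5+1)(2·2+1)(2·5+1) = 605
Δ: 2! 8! 2! / 13! → 1/38610
sum: t=0:+1/2880 t=1:−1/576 t=2:+1/2880 = -1/960
3j²(5 2 5; 0 0 0) = Δ·Π!·Σ² = 10/429  (sign +1)
sum: t=0:+1/161280 t=1:−1/5040 t=2:+1/5760 = -1/53760
3j²(5 2 5; -3 0 3) = Δ·Π!·Σ² = 1/4290  (sign -1)
combine: 4πI² = 605·10/429·1/4290 = 5/1521
take √, sign -1: I = -0.01617393

-0.016174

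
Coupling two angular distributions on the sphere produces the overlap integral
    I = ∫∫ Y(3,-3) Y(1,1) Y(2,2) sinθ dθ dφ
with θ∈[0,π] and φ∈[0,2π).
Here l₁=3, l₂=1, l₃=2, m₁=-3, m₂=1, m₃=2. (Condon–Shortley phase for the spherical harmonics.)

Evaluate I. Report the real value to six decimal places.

-0.319865

m-sum 0 ✓  L=6 even ✓  2≤2≤4 ✓
Π(2lᵢ+1) = 7×3×5 = 105
triangle coeff Δ(3,1,2) = 1/105
Σ_t [1,1]: t=1:−1/4 = -1/4
(3j)²=3/35 [(3 1 2; 0 0 0)], sign=-1
Σ_t [2,2]: t=2:+1/48 = 1/48
(3j)²=1/7 [(3 1 2; -3 1 2)], sign=+1
⇒ 4πI² = 9/7
I = (-1)√(9/7/(4π)) = -0.31986543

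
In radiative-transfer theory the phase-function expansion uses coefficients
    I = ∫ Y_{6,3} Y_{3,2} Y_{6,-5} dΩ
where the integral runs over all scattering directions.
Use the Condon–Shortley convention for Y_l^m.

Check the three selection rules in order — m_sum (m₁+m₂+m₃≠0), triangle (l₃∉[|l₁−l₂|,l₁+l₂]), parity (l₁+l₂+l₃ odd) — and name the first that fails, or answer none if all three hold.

parity

azimuthal sum: 3 + 2 − 5 = 0  ✓
3 ≤ 6 ≤ 9 (triangle on l)  ✓
L = 6 + 3 + 6 = 15 (odd)  ✗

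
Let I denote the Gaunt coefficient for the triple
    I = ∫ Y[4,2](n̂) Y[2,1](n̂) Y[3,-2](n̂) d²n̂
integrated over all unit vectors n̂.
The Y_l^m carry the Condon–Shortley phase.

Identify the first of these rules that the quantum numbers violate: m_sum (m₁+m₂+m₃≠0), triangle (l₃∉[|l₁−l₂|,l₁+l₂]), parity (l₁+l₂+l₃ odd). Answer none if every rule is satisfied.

Σmᵢ = 1  ✗
l₃∈[|l₁−l₂|,l₁+l₂]=[2,6], have l₃=3
Σlᵢ = 9 ⇒ odd

m_sum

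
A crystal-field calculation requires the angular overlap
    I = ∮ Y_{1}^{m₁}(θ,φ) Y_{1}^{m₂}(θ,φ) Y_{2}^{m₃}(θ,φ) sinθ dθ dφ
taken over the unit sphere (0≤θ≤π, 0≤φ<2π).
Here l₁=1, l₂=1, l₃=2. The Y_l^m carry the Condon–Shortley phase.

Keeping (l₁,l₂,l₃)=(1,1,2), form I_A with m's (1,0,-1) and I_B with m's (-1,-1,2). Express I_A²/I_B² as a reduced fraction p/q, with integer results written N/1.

Shared (l₁,l₂,l₃)=(1,1,2): N and (l;000)² cancel in I_A²/I_B².
A: Δ = 0!·2!·2!/5! = 1/30; Racah Σ t=0..0: t=0:+1/2 = 1/2; ⇒ 3j(1 1 2; 1 0 -1)² = 1/10, sgn -1
B: Δ = 0!·2!·2!/5! = 1/30; Racah Σ t=0..0: t=0:+1/4 = 1/4; ⇒ 3j(1 1 2; -1 -1 2)² = 1/5, sgn +1
I_A²/I_B² = (1/10)/(1/5) = 1/2

1/2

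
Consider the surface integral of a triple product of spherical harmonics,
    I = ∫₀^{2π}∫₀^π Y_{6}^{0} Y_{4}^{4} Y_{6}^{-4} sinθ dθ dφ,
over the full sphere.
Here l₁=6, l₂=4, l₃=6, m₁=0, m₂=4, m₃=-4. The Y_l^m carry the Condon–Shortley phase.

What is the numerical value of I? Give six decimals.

m-sum 0 ✓  L=16 even ✓  2≤6≤10 ✓
Π(2lᵢ+1) = 13×9×13 = 1521
triangle coeff Δ(6,4,6) = 1/15315300
Σ_t [0,4]: t=0:+1/829440 t=1:−1/25920 t=2:+1/9216 t=3:−1/25920 t=4:+1/829440 = 7/207360
(3j)²=28/2431 [(6 4 6; 0 0 0)], sign=+1
Σ_t [4,4]: t=4:+1/829440 = 1/829440
(3j)²=35/2431 [(6 4 6; 0 4 -4)], sign=+1
⇒ 4πI² = 8820/34969
I = (+1)√(8820/34969/(4π)) = 0.14167322

0.141673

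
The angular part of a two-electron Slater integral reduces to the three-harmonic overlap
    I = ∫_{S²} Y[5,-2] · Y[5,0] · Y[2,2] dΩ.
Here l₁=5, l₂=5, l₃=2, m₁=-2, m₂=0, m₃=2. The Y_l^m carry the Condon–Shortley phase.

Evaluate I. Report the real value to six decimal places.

-0.191372

Checks pass: Σm=0; 12 even; l₃=2∈[0,10].
(2·5+1)(2·5+1)(2·2+1) = 605
Δ: 8! 2! 2! / 13! → 1/38610
sum: t=3:−1/2880 t=4:+1/576 t=5:−1/2880 = 1/960
3j²(5 5 2; 0 0 0) = Δ·Π!·Σ² = 10/429  (sign +1)
sum: t=5:−1/2880 = -1/2880
3j²(5 5 2; -2 0 2) = Δ·Π!·Σ² = 14/429  (sign -1)
combine: 4πI² = 605·10/429·14/429 = 700/1521
take √, sign -1: I = -0.19137248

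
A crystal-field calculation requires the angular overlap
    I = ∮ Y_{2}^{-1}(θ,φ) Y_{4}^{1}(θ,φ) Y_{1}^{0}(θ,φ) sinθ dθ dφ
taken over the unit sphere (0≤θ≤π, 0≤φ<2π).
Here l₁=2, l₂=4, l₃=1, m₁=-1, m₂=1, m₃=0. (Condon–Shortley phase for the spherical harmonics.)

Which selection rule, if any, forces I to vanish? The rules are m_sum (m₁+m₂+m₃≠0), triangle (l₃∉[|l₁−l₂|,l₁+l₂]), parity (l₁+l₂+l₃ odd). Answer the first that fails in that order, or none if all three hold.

m₁+m₂+m₃ = -1 + 1 + 0 = 0  ✓
triangle: |2−4|=2 ≤ l₃=1 ≤ 2+4=6  ✗
parity: l₁+l₂+l₃ = 7 is odd

triangle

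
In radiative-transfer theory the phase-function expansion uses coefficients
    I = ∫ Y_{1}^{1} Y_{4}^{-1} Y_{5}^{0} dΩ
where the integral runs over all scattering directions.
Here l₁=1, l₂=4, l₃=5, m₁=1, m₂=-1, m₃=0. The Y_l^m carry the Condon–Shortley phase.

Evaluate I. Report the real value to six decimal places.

Checks pass: Σm=0; 10 even; l₃=5∈[3,5].
(2·1+1)(2·4+1)(2·5+1) = 297
Δ: 0! 2! 8! / 11! → 1/495
sum: t=0:+1/576 = 1/576
3j²(1 4 5; 0 0 0) = Δ·Π!·Σ² = 5/99  (sign -1)
sum: t=0:+1/1440 = 1/1440
3j²(1 4 5; 1 -1 0) = Δ·Π!·Σ² = 2/99  (sign -1)
combine: 4πI² = 297·5/99·2/99 = 10/33
take √, sign +1: I = 0.15528807

0.155288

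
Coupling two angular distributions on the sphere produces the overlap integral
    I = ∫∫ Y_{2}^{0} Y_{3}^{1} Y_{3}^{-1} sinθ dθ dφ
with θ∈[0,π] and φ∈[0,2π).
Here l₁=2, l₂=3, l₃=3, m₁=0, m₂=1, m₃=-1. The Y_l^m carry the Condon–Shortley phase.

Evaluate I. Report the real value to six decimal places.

Checks pass: Σm=0; 8 even; l₃=3∈[1,5].
(2·2+1)(2·3+1)(2·3+1) = 245
Δ: 2! 2! 4! / 9! → 1/3780
sum: t=0:+1/24 t=1:−1/4 t=2:+1/24 = -1/6
3j²(2 3 3; 0 0 0) = Δ·Π!·Σ² = 4/105  (sign +1)
sum: t=0:+1/96 t=1:−1/6 t=2:+1/16 = -3/32
3j²(2 3 3; 0 1 -1) = Δ·Π!·Σ² = 3/140  (sign -1)
combine: 4πI² = 245·4/105·3/140 = 1/5
take √, sign -1: I = -0.12615663

-0.126157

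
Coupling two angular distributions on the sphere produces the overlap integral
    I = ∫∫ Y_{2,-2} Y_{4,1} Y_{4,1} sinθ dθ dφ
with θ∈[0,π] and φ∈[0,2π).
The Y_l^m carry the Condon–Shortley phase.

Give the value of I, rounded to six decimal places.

0.200662

Rules hold: Σm=0, L=10 even, 2≤4≤6.
N = 5·9·9 = 405
Δ = 2!·2!·6!/11! = 1/13860
Racah Σ t=0..2: t=0:+1/192 t=1:−1/36 t=2:+1/192 = -5/288
⇒ 3j(2 4 4; 0 0 0)² = 20/693, sgn -1
Racah Σ t=2..2: t=2:+1/144 = 1/144
⇒ 3j(2 4 4; -2 1 1)² = 10/231, sgn -1
4πI² = N·(3j₀)²·(3jₘ)² = 3000/5929
I = +1·√(0.505988/4π) = 0.20066192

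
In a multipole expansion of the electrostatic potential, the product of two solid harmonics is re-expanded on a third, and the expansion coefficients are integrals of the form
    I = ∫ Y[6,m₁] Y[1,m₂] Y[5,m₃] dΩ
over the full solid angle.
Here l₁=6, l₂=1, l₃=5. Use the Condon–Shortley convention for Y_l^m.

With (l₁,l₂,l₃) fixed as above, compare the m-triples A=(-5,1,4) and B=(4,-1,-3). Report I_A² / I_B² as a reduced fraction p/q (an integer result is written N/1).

Same 6,1,5: normalisation and zero-m 3j drop out of the ratio.
A: Δ: 2! 10! 0! / 13! → 1/858; sum: t=2:+1/725760 = 1/725760; 3j²(6 1 5; -5 1 4) = Δ·Π!·Σ² = 5/78  (sign -1)
B: Δ: 2! 10! 0! / 13! → 1/858; sum: t=0:+1/161280 = 1/161280; 3j²(6 1 5; 4 -1 -3) = Δ·Π!·Σ² = 15/286  (sign +1)
I_A²/I_B² = (5/78)/(15/286) = 11/9

11/9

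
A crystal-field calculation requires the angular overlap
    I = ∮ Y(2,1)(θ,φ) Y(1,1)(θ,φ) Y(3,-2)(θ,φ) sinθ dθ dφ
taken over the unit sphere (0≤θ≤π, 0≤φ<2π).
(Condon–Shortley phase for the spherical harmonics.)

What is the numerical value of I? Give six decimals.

m-sum 0 ✓  L=6 even ✓  1≤3≤3 ✓
Π(2lᵢ+1) = 5×3×7 = 105
triangle coeff Δ(2,1,3) = 1/105
Σ_t [0,0]: t=0:+1/4 = 1/4
(3j)²=3/35 [(2 1 3; 0 0 0)], sign=-1
Σ_t [0,0]: t=0:+1/12 = 1/12
(3j)²=2/21 [(2 1 3; 1 1 -2)], sign=-1
⇒ 4πI² = 6/7
I = (+1)√(6/7/(4π)) = 0.26116903

0.261169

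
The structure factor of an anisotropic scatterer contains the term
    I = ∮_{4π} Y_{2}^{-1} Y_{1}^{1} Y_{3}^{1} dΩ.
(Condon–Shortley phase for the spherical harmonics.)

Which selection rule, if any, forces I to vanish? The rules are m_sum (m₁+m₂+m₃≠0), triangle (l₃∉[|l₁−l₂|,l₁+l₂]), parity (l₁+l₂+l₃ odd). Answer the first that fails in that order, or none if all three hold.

m_sum

Σmᵢ = 1  ✗
l₃∈[|l₁−l₂|,l₁+l₂]=[1,3], have l₃=3
Σlᵢ = 6 ⇒ even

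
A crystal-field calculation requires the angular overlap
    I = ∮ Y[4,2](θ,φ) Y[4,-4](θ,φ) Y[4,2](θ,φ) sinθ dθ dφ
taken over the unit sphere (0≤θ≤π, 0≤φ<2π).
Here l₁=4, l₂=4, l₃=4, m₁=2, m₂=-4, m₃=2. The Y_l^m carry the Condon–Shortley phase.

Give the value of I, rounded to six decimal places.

m-sum 0 ✓  L=12 even ✓  0≤4≤8 ✓
Π(2lᵢ+1) = 9×9×9 = 729
triangle coeff Δ(4,4,4) = 1/450450
Σ_t [0,4]: t=0:+1/13824 t=1:−1/216 t=2:+1/64 t=3:−1/216 t=4:+1/13824 = 5/768
(3j)²=18/1001 [(4 4 4; 0 0 0)], sign=+1
Σ_t [0,0]: t=0:+1/2304 = 1/2304
(3j)²=5/143 [(4 4 4; 2 -4 2)], sign=+1
⇒ 4πI² = 65610/143143
I = (+1)√(65610/143143/(4π)) = 0.19098314

0.190983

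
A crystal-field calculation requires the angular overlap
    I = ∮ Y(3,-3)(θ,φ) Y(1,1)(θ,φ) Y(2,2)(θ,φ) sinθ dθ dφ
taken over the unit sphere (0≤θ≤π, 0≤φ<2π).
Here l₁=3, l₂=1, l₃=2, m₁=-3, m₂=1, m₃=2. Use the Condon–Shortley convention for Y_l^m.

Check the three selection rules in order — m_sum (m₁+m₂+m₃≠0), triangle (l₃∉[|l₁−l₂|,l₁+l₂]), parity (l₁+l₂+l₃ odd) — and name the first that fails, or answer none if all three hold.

Σmᵢ = 0  ✓
l₃∈[|l₁−l₂|,l₁+l₂]=[2,4], have l₃=2  ✓
Σlᵢ = 6 ⇒ even  ✓

none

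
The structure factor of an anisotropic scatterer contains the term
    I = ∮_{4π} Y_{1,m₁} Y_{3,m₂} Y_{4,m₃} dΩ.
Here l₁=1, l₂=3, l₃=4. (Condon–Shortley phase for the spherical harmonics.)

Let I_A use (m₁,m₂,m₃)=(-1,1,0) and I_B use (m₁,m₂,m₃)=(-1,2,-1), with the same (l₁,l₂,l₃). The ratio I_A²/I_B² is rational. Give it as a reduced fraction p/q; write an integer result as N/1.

Same 1,3,4: normalisation and zero-m 3j drop out of the ratio.
A: Δ: 0! 2! 6! / 9! → 1/252; sum: t=0:+1/96 = 1/96; 3j²(1 3 4; -1 1 0) = Δ·Π!·Σ² = 1/42  (sign +1)
B: Δ: 0! 2! 6! / 9! → 1/252; sum: t=0:+1/240 = 1/240; 3j²(1 3 4; -1 2 -1) = Δ·Π!·Σ² = 1/84  (sign -1)
I_A²/I_B² = (1/42)/(1/84) = 2/1

2/1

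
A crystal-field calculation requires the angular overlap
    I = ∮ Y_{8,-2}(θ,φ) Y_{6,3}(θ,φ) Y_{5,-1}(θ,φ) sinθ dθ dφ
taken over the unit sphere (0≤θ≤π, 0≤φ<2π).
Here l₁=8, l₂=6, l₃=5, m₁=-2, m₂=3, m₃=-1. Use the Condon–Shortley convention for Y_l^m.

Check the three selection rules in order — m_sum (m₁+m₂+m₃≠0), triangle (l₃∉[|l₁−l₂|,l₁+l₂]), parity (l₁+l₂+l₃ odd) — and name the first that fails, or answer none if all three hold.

parity

Σmᵢ = 0  ✓
l₃∈[|l₁−l₂|,l₁+l₂]=[2,14], have l₃=5  ✓
Σlᵢ = 19 ⇒ odd  ✗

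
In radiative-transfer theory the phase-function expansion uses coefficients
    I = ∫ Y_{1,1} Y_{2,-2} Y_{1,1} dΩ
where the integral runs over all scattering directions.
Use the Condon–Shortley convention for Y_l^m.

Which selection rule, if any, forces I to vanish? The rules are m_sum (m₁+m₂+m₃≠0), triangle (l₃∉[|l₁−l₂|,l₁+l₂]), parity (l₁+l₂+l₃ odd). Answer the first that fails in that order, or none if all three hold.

none

azimuthal sum: 1 − 2 + 1 = 0  ✓
1 ≤ 1 ≤ 3 (triangle on l)  ✓
L = 1 + 2 + 1 = 4 (even)  ✓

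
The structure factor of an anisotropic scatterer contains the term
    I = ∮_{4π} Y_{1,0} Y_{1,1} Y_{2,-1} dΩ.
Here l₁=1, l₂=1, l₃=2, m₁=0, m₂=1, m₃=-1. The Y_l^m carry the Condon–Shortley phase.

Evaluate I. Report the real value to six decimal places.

m-sum 0 ✓  L=4 even ✓  0≤2≤2 ✓
Π(2lᵢ+1) = 3×3×5 = 45
triangle coeff Δ(1,1,2) = 1/30
Σ_t [0,0]: t=0:+1/1 = 1/1
(3j)²=2/15 [(1 1 2; 0 0 0)], sign=+1
Σ_t [0,0]: t=0:+1/2 = 1/2
(3j)²=1/10 [(1 1 2; 0 1 -1)], sign=-1
⇒ 4πI² = 3/5
I = (-1)√(3/5/(4π)) = -0.21850969

-0.218510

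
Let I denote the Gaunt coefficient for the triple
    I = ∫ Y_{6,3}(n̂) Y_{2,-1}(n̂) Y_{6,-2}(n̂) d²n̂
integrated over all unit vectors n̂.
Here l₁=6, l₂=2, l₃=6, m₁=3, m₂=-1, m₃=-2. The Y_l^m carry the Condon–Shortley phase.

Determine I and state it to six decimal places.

-0.140463

m-sum 0 ✓  L=14 even ✓  4≤6≤8 ✓
Π(2lᵢ+1) = 13×5×13 = 845
triangle coeff Δ(6,2,6) = 1/90090
Σ_t [0,2]: t=0:+1/69120 t=1:−1/14400 t=2:+1/69120 = -7/172800
(3j)²=14/715 [(6 2 6; 0 0 0)], sign=-1
Σ_t [0,1]: t=0:+1/60480 t=1:−1/161280 = 1/96768
(3j)²=15/1001 [(6 2 6; 3 -1 -2)], sign=+1
⇒ 4πI² = 30/121
I = (-1)√(30/121/(4π)) = -0.14046335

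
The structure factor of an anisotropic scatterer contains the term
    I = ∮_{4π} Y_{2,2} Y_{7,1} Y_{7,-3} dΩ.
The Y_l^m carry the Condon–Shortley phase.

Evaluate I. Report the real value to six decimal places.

0.181642

Checks pass: Σm=0; 16 even; l₃=7∈[5,9].
(2·2+1)(2·7+1)(2·7+1) = 1125
Δ: 2! 2! 12! / 17! → 1/185640
sum: t=0:+1/2419200 t=1:−1/518400 t=2:+1/2419200 = -1/907200
3j²(2 7 7; 0 0 0) = Δ·Π!·Σ² = 56/3315  (sign +1)
sum: t=0:+1/3870720 = 1/3870720
3j²(2 7 7; 2 1 -3) = Δ·Π!·Σ² = 135/6188  (sign +1)
combine: 4πI² = 1125·56/3315·135/6188 = 20250/48841
take √, sign +1: I = 0.18164160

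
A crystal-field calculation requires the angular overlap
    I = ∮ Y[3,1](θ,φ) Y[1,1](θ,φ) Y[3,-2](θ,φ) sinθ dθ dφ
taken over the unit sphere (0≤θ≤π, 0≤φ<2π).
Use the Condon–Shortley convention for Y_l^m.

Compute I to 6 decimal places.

L=7 odd ⇒ parity kills the (l;000) factor ⇒ I = 0

0.000000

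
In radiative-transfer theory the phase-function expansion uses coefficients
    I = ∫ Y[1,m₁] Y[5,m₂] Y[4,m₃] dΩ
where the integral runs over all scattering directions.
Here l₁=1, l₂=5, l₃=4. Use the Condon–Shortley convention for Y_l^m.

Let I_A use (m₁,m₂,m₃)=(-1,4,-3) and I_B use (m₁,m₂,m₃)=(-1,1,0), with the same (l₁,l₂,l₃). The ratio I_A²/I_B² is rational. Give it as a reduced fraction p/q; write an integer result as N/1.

l's match ⇒ only the (l;m) 3-j factors differ between A and B.
A: triangle coeff Δ(1,5,4) = 1/495; Σ_t [2,2]: t=2:+1/10080 = 1/10080; (3j)²=4/55 [(1 5 4; -1 4 -3)], sign=-1
B: triangle coeff Δ(1,5,4) = 1/495; Σ_t [2,2]: t=2:+1/1152 = 1/1152; (3j)²=1/33 [(1 5 4; -1 1 0)], sign=+1
I_A²/I_B² = (4/55)/(1/33) = 12/5

12/5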